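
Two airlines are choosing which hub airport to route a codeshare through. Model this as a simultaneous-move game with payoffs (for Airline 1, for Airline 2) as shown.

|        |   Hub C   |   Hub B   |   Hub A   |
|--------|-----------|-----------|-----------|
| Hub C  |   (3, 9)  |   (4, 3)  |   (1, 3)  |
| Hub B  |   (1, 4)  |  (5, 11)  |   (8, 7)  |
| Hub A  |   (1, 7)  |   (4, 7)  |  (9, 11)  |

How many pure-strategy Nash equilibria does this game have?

Both Hub C: Airline 1 gets 3 (best alternative 1); Airline 2 gets 9 (best alternative 3). Neither deviates — NE.
Both Hub B: Airline 1 gets 5 (best alternative 4); Airline 2 gets 11 (best alternative 7). Neither deviates — NE.
Both Hub A: Airline 1 gets 9 (best alternative 8); Airline 2 gets 11 (best alternative 7). Neither deviates — NE.
(Hub A, Hub C) is not a NE: Airline 1 would switch to Hub C (3 > 1).
No other cell survives both best-response checks, so there are 3 pure NE.

3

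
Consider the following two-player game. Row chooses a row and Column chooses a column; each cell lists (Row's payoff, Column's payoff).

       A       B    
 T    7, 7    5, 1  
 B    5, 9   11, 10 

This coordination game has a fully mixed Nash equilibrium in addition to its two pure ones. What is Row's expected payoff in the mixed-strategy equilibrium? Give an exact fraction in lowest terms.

Column mixes with probability q on A, chosen so Row is indifferent: 7q + 5(1−q) = 5q + 11(1−q) gives q = 3/4.
Row's expected payoff (from either row, since indifferent) is 7·3/4 + 5·1/4 = 13/2.

13/2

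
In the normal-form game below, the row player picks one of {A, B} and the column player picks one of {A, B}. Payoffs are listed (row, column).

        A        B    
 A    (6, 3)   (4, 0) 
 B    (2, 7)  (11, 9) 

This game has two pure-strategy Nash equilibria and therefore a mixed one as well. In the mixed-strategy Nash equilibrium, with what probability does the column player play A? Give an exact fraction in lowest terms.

The column player's mix q on A must make the row player indifferent between A and B.
The row player's payoff from A: 6q + 4(1−q). From B: 2q + 11(1−q).
Set equal: 4q = 7(1−q) → q = 7/11.

7/11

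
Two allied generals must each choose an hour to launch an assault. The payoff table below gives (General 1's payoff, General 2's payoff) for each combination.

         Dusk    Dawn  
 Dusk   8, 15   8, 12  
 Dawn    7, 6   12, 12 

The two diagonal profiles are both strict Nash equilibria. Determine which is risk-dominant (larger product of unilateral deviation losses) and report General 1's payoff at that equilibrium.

12

At both Dusk: General 1 loses 8 − 7 = 1 by deviating; General 2 loses 15 − 12 = 3. Product = 1·3 = 3.
At both Dawn: General 1 loses 12 − 8 = 4 by deviating; General 2 loses 12 − 6 = 6. Product = 4·6 = 24.
24 > 3, so both Dawn is risk-dominant. General 1's payoff there is 12.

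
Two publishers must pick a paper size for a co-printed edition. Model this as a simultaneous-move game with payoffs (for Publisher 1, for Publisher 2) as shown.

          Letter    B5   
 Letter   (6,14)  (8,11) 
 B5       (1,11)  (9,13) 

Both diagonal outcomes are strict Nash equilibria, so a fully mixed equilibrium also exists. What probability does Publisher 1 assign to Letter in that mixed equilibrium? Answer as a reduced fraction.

2/5

Publisher 1's mix p on Letter must make Publisher 2 indifferent between Letter and B5.
Publisher 2's payoff from Letter: 14p + 11(1−p). From B5: 11p + 13(1−p).
Set equal: 3p = 2(1−p) → p = 2/5.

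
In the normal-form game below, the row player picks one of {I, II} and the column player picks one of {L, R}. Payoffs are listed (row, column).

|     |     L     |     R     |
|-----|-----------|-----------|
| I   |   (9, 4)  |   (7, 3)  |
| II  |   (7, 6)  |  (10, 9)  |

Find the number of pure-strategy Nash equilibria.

(I, L): the row player gets 9 (best alternative 7); the column player gets 4 (best alternative 3). Neither deviates — NE.
(II, R): the row player gets 10 (best alternative 7); the column player gets 9 (best alternative 6). Neither deviates — NE.
(I, R) is not a NE: the row player would switch to II (10 > 7).
No other cell survives both best-response checks, so there are 2 pure NE.

2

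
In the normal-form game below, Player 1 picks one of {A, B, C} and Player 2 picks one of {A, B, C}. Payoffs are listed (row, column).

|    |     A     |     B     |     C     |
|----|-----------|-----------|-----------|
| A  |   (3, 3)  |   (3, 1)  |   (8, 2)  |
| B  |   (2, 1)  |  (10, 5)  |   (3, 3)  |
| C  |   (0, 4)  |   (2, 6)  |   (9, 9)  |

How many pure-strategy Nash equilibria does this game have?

Both A: Player 1 gets 3 (best alternative 2); Player 2 gets 3 (best alternative 2). Neither deviates — NE.
Both B: Player 1 gets 10 (best alternative 3); Player 2 gets 5 (best alternative 3). Neither deviates — NE.
Both C: Player 1 gets 9 (best alternative 8); Player 2 gets 9 (best alternative 6). Neither deviates — NE.
(B, C) is not a NE: Player 1 would switch to C (9 > 3).
No other cell survives both best-response checks, so there are 3 pure NE.

3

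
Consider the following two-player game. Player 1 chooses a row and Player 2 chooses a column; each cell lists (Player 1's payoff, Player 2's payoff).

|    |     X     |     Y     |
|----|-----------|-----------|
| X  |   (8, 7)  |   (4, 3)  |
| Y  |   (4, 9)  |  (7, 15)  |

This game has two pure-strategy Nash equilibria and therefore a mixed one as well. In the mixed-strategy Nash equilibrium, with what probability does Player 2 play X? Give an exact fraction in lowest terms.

3/7

Player 2's mix q on X must make Player 1 indifferent between X and Y.
Player 1's payoff from X: 8q + 4(1−q). From Y: 4q + 7(1−q).
Set equal: 4q = 3(1−q) → q = 3/7.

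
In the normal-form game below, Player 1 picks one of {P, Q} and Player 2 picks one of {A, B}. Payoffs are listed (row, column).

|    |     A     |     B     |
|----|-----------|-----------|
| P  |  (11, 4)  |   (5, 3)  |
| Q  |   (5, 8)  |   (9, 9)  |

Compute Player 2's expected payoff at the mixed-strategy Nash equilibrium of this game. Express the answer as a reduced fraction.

6

Player 1 mixes with probability p on P, chosen so Player 2 is indifferent: 4p + 8(1−p) = 3p + 9(1−p) gives p = 1/2.
Player 2's expected payoff is 4·1/2 + 8·1/2 = 6.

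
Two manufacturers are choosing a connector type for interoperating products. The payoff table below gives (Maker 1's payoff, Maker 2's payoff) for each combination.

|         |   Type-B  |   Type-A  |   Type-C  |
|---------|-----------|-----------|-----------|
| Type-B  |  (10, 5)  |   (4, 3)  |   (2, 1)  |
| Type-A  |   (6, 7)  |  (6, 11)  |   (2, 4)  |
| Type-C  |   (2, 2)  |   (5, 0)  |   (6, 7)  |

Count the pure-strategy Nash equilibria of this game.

Both Type-B: Maker 1 gets 10 (best alternative 6); Maker 2 gets 5 (best alternative 3). Neither deviates — NE.
Both Type-A: Maker 1 gets 6 (best alternative 5); Maker 2 gets 11 (best alternative 7). Neither deviates — NE.
Both Type-C: Maker 1 gets 6 (best alternative 2); Maker 2 gets 7 (best alternative 2). Neither deviates — NE.
(Type-A, Type-B) is not a NE: Maker 1 would switch to Type-B (10 > 6).
No other cell survives both best-response checks, so there are 3 pure NE.

3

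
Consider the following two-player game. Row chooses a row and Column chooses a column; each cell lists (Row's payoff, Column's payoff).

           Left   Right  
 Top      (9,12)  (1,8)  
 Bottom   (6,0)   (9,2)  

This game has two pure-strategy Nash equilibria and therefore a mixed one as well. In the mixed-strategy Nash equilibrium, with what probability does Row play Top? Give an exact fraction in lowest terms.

1/3

Row's mix p on Top must make Column indifferent between Left and Right.
Column's payoff from Left: 12p + 0(1−p). From Right: 8p + 2(1−p).
Set equal: 4p = 2(1−p) → p = 2/6 = 1/3.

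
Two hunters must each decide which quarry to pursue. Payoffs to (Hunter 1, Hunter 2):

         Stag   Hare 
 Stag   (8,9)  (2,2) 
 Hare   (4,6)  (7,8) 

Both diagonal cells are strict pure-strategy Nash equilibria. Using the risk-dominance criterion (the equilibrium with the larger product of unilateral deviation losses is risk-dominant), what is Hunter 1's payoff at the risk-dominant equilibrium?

At both Stag: Hunter 1 loses 8 − 4 = 4 by deviating; Hunter 2 loses 9 − 2 = 7. Product = 4·7 = 28.
At both Hare: Hunter 1 loses 7 − 2 = 5 by deviating; Hunter 2 loses 8 − 6 = 2. Product = 5·2 = 10.
28 > 10, so both Stag is risk-dominant. Hunter 1's payoff there is 8.

8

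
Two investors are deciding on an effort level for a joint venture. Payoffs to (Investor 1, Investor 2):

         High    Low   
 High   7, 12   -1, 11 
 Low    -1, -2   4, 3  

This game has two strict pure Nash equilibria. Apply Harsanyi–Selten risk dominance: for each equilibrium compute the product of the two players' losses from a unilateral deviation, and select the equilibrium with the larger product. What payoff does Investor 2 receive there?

At both High: Investor 1 loses 7 − (-1) = 8 by deviating; Investor 2 loses 12 − 11 = 1. Product = 8·1 = 8.
At both Low: Investor 1 loses 4 − (-1) = 5 by deviating; Investor 2 loses 3 − (-2) = 5. Product = 5·5 = 25.
25 > 8, so both Low is risk-dominant. Investor 2's payoff there is 3.

3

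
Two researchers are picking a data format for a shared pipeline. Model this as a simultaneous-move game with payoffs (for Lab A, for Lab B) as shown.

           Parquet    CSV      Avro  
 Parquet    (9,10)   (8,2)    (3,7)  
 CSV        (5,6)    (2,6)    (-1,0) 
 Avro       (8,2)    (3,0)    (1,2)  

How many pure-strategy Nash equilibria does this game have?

Both Parquet: Lab A gets 9 (best alternative 8); Lab B gets 10 (best alternative 7). Neither deviates — NE.
Both Avro is not a NE: Lab A would switch to Parquet (3 > 1).
No other cell survives both best-response checks, so there is 1 pure NE.

1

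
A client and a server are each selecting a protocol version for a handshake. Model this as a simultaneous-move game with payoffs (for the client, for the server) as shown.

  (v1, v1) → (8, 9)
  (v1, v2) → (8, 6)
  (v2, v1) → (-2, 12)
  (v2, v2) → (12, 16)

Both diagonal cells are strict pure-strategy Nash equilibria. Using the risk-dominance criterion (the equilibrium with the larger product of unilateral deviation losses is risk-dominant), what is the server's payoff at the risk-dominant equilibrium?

9

At both v1: the client loses 8 − (-2) = 10 by deviating; the server loses 9 − 6 = 3. Product = 10·3 = 30.
At both v2: the client loses 12 − 8 = 4 by deviating; the server loses 16 − 12 = 4. Product = 4·4 = 16.
30 > 16, so both v1 is risk-dominant. The server's payoff there is 9.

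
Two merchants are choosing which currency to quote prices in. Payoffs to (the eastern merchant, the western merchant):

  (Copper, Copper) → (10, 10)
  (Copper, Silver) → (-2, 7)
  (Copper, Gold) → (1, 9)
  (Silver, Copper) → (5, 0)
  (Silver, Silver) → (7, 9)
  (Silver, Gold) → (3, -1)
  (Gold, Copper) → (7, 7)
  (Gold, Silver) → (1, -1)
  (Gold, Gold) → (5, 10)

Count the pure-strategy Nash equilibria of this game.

3

Both Copper: the eastern merchant gets 10 (best alternative 7); the western merchant gets 10 (best alternative 9). Neither deviates — NE.
Both Silver: the eastern merchant gets 7 (best alternative 1); the western merchant gets 9 (best alternative 0). Neither deviates — NE.
Both Gold: the eastern merchant gets 5 (best alternative 3); the western merchant gets 10 (best alternative 7). Neither deviates — NE.
(Silver, Gold) is not a NE: the eastern merchant would switch to Gold (5 > 3).
No other cell survives both best-response checks, so there are 3 pure NE.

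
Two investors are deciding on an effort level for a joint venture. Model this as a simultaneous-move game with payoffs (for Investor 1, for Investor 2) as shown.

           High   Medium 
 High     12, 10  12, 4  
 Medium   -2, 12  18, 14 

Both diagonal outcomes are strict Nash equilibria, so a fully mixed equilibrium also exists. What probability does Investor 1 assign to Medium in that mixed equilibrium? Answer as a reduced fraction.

Investor 1's mix p on High must make Investor 2 indifferent between High and Medium.
Investor 2's payoff from High: 10p + 12(1−p). From Medium: 4p + 14(1−p).
Set equal: 6p = 2(1−p) → p = 2/8 = 1/4.
Probability on Medium is 1 − 1/4 = 3/4.

3/4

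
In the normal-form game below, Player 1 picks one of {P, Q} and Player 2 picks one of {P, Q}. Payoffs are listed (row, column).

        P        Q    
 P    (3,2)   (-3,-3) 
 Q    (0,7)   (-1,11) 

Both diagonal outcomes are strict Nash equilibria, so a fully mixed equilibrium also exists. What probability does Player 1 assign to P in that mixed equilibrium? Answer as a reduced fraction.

Player 1's mix p on P must make Player 2 indifferent between P and Q.
Player 2's payoff from P: 2p + 7(1−p). From Q: (-3)p + 11(1−p).
Set equal: 5p = 4(1−p) → p = 4/9.

4/9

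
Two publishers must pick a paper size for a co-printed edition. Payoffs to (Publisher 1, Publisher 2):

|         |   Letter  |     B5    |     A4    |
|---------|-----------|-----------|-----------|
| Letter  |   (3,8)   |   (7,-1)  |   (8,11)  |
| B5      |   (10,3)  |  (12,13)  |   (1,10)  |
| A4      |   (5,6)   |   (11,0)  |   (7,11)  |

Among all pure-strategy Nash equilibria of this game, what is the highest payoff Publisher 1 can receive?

(Letter, A4) is a pure NE (Publisher 1: 8 ≥ 7; Publisher 2: 11 ≥ 8). Publisher 1 gets 8.
Both B5 is a pure NE (Publisher 1: 12 ≥ 11; Publisher 2: 13 ≥ 10). Publisher 1 gets 12.
Every other cell has a profitable deviation for at least one player. Highest of {8, 12} is 12.

12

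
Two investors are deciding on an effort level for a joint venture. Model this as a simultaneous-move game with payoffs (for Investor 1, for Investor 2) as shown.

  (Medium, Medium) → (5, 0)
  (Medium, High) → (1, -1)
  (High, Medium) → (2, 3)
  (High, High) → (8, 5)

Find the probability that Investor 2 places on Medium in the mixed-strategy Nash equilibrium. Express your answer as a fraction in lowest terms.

7/10

Investor 2's mix q on Medium must make Investor 1 indifferent between Medium and High.
Investor 1's payoff from Medium: 5q + 1(1−q). From High: 2q + 8(1−q).
Set equal: 3q = 7(1−q) → q = 7/10.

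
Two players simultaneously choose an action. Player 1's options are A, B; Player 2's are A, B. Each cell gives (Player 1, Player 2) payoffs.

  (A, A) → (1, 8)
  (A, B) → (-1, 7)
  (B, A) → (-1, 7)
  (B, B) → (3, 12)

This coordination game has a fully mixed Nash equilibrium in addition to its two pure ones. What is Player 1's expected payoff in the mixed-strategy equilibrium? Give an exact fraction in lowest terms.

1/3

Player 2 mixes with probability q on A, chosen so Player 1 is indifferent: 1q + (-1)(1−q) = (-1)q + 3(1−q) gives q = 2/3.
Player 1's expected payoff (from either row, since indifferent) is 1·2/3 + (-1)·1/3 = 1/3.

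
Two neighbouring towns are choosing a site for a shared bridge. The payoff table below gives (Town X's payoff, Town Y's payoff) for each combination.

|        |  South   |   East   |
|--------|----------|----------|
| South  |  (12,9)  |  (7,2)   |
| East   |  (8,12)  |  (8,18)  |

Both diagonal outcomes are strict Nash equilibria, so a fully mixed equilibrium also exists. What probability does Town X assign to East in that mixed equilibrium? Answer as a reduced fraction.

7/13

Town X's mix p on South must make Town Y indifferent between South and East.
Town Y's payoff from South: 9p + 12(1−p). From East: 2p + 18(1−p).
Set equal: 7p = 6(1−p) → p = 6/13.
Probability on East is 1 − 6/13 = 7/13.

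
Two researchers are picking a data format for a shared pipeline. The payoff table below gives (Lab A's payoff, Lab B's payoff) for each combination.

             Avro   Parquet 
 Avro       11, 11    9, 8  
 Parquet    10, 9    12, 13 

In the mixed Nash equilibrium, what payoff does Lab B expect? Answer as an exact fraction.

71/7

Lab A mixes with probability p on Avro, chosen so Lab B is indifferent: 11p + 9(1−p) = 8p + 13(1−p) gives p = 4/7.
Lab B's expected payoff is 11·4/7 + 9·3/7 = 71/7.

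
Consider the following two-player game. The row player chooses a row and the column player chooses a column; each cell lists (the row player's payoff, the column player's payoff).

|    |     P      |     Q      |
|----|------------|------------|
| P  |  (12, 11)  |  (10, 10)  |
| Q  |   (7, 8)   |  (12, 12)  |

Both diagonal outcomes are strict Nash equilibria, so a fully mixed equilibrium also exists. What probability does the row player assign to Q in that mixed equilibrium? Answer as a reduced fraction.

1/5

The row player's mix p on P must make the column player indifferent between P and Q.
The column player's payoff from P: 11p + 8(1−p). From Q: 10p + 12(1−p).
Set equal: 1p = 4(1−p) → p = 4/5.
Probability on Q is 1 − 4/5 = 1/5.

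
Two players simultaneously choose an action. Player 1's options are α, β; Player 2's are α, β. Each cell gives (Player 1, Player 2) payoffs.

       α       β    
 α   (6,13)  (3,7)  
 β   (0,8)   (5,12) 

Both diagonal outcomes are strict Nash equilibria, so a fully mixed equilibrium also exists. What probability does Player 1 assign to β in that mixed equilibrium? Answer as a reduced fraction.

Player 1's mix p on α must make Player 2 indifferent between α and β.
Player 2's payoff from α: 13p + 8(1−p). From β: 7p + 12(1−p).
Set equal: 6p = 4(1−p) → p = 4/10 = 2/5.
Probability on β is 1 − 2/5 = 3/5.

3/5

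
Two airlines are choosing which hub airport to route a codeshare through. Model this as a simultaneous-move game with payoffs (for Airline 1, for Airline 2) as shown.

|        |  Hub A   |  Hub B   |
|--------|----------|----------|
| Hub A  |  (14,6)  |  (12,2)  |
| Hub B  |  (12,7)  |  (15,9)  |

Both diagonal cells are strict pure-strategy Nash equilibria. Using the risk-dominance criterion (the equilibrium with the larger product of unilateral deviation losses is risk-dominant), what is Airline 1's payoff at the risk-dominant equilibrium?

14

At both Hub A: Airline 1 loses 14 − 12 = 2 by deviating; Airline 2 loses 6 − 2 = 4. Product = 2·4 = 8.
At both Hub B: Airline 1 loses 15 − 12 = 3 by deviating; Airline 2 loses 9 − 7 = 2. Product = 3·2 = 6.
8 > 6, so both Hub A is risk-dominant. Airline 1's payoff there is 14.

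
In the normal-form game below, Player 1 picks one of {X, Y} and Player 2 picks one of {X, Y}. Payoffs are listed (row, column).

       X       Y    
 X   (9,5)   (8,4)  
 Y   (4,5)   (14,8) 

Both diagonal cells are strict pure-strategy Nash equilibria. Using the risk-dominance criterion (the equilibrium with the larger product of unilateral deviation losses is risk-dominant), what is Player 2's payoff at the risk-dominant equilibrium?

At both X: Player 1 loses 9 − 4 = 5 by deviating; Player 2 loses 5 − 4 = 1. Product = 5·1 = 5.
At both Y: Player 1 loses 14 − 8 = 6 by deviating; Player 2 loses 8 − 5 = 3. Product = 6·3 = 18.
18 > 5, so both Y is risk-dominant. Player 2's payoff there is 8.

8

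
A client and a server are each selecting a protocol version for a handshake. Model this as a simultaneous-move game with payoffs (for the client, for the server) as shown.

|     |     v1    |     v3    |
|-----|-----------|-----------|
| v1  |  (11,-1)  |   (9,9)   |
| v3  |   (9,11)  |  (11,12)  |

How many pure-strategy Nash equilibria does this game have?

Both v3: the client gets 11 (best alternative 9); the server gets 12 (best alternative 11). Neither deviates — NE.
Both v1 is not a NE: the server would switch to v3 (9 > -1).
No other cell survives both best-response checks, so there is 1 pure NE.

1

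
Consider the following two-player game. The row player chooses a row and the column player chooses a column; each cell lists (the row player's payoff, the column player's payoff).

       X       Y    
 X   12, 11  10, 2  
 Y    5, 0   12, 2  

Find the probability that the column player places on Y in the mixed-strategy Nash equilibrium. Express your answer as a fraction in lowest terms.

The column player's mix q on X must make the row player indifferent between X and Y.
The row player's payoff from X: 12q + 10(1−q). From Y: 5q + 12(1−q).
Set equal: 7q = 2(1−q) → q = 2/9.
Probability on Y is 1 − 2/9 = 7/9.

7/9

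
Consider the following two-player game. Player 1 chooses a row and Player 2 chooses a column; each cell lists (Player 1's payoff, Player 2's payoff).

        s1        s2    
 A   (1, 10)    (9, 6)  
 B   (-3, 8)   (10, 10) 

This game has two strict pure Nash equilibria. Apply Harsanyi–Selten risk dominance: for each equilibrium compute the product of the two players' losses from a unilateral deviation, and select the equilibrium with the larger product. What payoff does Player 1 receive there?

At (A, s1): Player 1 loses 1 − (-3) = 4 by deviating; Player 2 loses 10 − 6 = 4. Product = 4·4 = 16.
At (B, s2): Player 1 loses 10 − 9 = 1 by deviating; Player 2 loses 10 − 8 = 2. Product = 1·2 = 2.
16 > 2, so (A, s1) is risk-dominant. Player 1's payoff there is 1.

1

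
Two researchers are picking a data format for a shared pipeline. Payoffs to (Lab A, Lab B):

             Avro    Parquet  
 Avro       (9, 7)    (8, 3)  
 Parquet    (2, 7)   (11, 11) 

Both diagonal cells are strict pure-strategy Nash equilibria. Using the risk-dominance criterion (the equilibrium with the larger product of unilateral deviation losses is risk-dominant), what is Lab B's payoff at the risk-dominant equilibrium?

7

At both Avro: Lab A loses 9 − 2 = 7 by deviating; Lab B loses 7 − 3 = 4. Product = 7·4 = 28.
At both Parquet: Lab A loses 11 − 8 = 3 by deviating; Lab B loses 11 − 7 = 4. Product = 3·4 = 12.
28 > 12, so both Avro is risk-dominant. Lab B's payoff there is 7.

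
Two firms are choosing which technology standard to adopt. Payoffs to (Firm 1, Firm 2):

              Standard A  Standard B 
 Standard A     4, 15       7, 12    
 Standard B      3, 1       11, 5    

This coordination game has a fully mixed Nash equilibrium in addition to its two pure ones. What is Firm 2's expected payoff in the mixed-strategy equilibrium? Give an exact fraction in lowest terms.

9

Firm 1 mixes with probability p on Standard A, chosen so Firm 2 is indifferent: 15p + 1(1−p) = 12p + 5(1−p) gives p = 4/7.
Firm 2's expected payoff is 15·4/7 + 1·3/7 = 9.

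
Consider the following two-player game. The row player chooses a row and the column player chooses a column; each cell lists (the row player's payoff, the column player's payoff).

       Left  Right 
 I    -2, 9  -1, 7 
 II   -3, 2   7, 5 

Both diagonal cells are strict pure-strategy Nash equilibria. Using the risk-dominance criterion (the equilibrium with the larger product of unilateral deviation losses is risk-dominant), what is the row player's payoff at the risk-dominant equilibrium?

At (I, Left): the row player loses -2 − (-3) = 1 by deviating; the column player loses 9 − 7 = 2. Product = 1·2 = 2.
At (II, Right): the row player loses 7 − (-1) = 8 by deviating; the column player loses 5 − 2 = 3. Product = 8·3 = 24.
24 > 2, so (II, Right) is risk-dominant. The row player's payoff there is 7.

7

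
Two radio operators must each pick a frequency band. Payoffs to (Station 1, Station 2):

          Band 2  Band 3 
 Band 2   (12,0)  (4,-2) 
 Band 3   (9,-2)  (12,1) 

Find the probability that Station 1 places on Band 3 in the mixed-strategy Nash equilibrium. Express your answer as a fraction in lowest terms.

Station 1's mix p on Band 2 must make Station 2 indifferent between Band 2 and Band 3.
Station 2's payoff from Band 2: 0p + (-2)(1−p). From Band 3: (-2)p + 1(1−p).
Set equal: 2p = 3(1−p) → p = 3/5.
Probability on Band 3 is 1 − 3/5 = 2/5.

2/5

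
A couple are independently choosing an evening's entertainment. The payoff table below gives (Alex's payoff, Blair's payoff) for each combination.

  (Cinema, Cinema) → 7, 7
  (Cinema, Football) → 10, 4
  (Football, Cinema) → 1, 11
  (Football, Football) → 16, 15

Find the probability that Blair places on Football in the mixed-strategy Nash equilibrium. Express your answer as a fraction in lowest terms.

Blair's mix q on Cinema must make Alex indifferent between Cinema and Football.
Alex's payoff from Cinema: 7q + 10(1−q). From Football: 1q + 16(1−q).
Set equal: 6q = 6(1−q) → q = 6/12 = 1/2.
Probability on Football is 1 − 1/2 = 1/2.

1/2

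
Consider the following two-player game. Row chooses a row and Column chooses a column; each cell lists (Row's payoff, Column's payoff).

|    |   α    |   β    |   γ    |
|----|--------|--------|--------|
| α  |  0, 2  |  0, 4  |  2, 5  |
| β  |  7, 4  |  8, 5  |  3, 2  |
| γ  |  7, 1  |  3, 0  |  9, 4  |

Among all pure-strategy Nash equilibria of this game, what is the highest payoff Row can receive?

Both β is a pure NE (Row: 8 ≥ 3; Column: 5 ≥ 4). Row gets 8.
Both γ is a pure NE (Row: 9 ≥ 3; Column: 4 ≥ 1). Row gets 9.
Every other cell has a profitable deviation for at least one player. Highest of {8, 9} is 9.

9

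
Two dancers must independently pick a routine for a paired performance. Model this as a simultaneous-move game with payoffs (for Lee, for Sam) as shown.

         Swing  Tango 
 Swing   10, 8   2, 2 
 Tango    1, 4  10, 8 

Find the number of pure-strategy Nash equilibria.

2

Both Swing: Lee gets 10 (best alternative 1); Sam gets 8 (best alternative 2). Neither deviates — NE.
Both Tango: Lee gets 10 (best alternative 2); Sam gets 8 (best alternative 4). Neither deviates — NE.
(Tango, Swing) is not a NE: Lee would switch to Swing (10 > 1).
No other cell survives both best-response checks, so there are 2 pure NE.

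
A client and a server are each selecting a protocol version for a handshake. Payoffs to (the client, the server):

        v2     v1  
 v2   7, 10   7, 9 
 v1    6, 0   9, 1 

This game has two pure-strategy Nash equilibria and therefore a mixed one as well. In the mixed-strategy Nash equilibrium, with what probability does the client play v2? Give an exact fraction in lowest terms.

1/2

The client's mix p on v2 must make the server indifferent between v2 and v1.
The server's payoff from v2: 10p + 0(1−p). From v1: 9p + 1(1−p).
Set equal: 1p = 1(1−p) → p = 1/2.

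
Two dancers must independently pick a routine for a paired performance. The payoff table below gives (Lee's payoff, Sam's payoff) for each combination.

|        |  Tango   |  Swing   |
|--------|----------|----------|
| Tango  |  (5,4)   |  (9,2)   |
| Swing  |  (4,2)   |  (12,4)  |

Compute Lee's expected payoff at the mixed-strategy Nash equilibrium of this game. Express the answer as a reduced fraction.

6

Sam mixes with probability q on Tango, chosen so Lee is indifferent: 5q + 9(1−q) = 4q + 12(1−q) gives q = 3/4.
Lee's expected payoff (from either row, since indifferent) is 5·3/4 + 9·1/4 = 6.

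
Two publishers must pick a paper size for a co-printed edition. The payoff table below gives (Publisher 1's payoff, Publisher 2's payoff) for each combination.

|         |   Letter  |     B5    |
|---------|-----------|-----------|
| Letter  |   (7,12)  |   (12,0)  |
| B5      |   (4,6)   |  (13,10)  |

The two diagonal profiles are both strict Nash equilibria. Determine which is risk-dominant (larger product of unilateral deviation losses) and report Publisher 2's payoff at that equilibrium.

At both Letter: Publisher 1 loses 7 − 4 = 3 by deviating; Publisher 2 loses 12 − 0 = 12. Product = 3·12 = 36.
At both B5: Publisher 1 loses 13 − 12 = 1 by deviating; Publisher 2 loses 10 − 6 = 4. Product = 1·4 = 4.
36 > 4, so both Letter is risk-dominant. Publisher 2's payoff there is 12.

12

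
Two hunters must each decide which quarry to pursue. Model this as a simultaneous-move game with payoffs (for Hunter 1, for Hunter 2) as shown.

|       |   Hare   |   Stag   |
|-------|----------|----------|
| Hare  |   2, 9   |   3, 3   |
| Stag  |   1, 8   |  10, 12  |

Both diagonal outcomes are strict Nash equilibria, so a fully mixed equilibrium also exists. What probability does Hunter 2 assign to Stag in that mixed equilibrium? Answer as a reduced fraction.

1/8

Hunter 2's mix q on Hare must make Hunter 1 indifferent between Hare and Stag.
Hunter 1's payoff from Hare: 2q + 3(1−q). From Stag: 1q + 10(1−q).
Set equal: 1q = 7(1−q) → q = 7/8.
Probability on Stag is 1 − 7/8 = 1/8.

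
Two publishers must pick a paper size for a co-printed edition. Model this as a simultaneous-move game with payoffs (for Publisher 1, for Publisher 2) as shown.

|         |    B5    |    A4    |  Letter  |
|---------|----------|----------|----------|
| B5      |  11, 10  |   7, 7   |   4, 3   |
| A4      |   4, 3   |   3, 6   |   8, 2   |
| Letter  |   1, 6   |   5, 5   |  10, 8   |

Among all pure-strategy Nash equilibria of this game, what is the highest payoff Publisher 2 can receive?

Both B5 is a pure NE (Publisher 1: 11 ≥ 4; Publisher 2: 10 ≥ 7). Publisher 2 gets 10.
Both Letter is a pure NE (Publisher 1: 10 ≥ 8; Publisher 2: 8 ≥ 6). Publisher 2 gets 8.
Every other cell has a profitable deviation for at least one player. Highest of {10, 8} is 10.

10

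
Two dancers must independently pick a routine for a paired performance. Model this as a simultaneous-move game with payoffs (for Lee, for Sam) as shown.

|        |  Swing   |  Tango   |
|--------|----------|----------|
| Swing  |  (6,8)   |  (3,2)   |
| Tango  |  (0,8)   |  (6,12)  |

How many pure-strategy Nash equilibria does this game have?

2

Both Swing: Lee gets 6 (best alternative 0); Sam gets 8 (best alternative 2). Neither deviates — NE.
Both Tango: Lee gets 6 (best alternative 3); Sam gets 12 (best alternative 8). Neither deviates — NE.
(Swing, Tango) is not a NE: Lee would switch to Tango (6 > 3).
No other cell survives both best-response checks, so there are 2 pure NE.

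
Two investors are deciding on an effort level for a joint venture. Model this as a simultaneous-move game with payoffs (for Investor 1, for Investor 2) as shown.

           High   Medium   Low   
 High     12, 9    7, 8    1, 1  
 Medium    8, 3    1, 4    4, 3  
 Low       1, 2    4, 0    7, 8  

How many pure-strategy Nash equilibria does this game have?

2

Both High: Investor 1 gets 12 (best alternative 8); Investor 2 gets 9 (best alternative 8). Neither deviates — NE.
Both Low: Investor 1 gets 7 (best alternative 4); Investor 2 gets 8 (best alternative 2). Neither deviates — NE.
Both Medium is not a NE: Investor 1 would switch to High (7 > 1).
No other cell survives both best-response checks, so there are 2 pure NE.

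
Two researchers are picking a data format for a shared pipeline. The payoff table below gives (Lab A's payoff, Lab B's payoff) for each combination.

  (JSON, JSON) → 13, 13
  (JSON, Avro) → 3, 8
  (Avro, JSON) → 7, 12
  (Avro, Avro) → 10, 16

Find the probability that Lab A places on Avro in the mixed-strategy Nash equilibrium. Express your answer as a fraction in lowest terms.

Lab A's mix p on JSON must make Lab B indifferent between JSON and Avro.
Lab B's payoff from JSON: 13p + 12(1−p). From Avro: 8p + 16(1−p).
Set equal: 5p = 4(1−p) → p = 4/9.
Probability on Avro is 1 − 4/9 = 5/9.

5/9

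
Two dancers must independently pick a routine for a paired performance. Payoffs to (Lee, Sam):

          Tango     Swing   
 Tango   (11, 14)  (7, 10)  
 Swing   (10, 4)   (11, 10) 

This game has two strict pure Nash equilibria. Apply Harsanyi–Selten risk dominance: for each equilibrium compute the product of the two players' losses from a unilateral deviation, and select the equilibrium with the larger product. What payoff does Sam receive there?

10

At both Tango: Lee loses 11 − 10 = 1 by deviating; Sam loses 14 − 10 = 4. Product = 1·4 = 4.
At both Swing: Lee loses 11 − 7 = 4 by deviating; Sam loses 10 − 4 = 6. Product = 4·6 = 24.
24 > 4, so both Swing is risk-dominant. Sam's payoff there is 10.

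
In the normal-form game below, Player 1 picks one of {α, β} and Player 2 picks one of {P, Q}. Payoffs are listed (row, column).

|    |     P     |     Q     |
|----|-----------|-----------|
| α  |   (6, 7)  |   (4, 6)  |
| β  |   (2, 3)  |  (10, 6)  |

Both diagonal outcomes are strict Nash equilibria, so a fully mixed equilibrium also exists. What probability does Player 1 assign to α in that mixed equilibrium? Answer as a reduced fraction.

Player 1's mix p on α must make Player 2 indifferent between P and Q.
Player 2's payoff from P: 7p + 3(1−p). From Q: 6p + 6(1−p).
Set equal: 1p = 3(1−p) → p = 3/4.

3/4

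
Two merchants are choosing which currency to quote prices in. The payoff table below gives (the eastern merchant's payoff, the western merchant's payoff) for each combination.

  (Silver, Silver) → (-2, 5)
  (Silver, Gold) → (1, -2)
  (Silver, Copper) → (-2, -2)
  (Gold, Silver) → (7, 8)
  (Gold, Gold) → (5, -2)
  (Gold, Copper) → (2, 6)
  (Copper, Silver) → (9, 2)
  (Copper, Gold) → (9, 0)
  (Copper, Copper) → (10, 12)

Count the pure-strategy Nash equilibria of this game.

1

Both Copper: the eastern merchant gets 10 (best alternative 2); the western merchant gets 12 (best alternative 2). Neither deviates — NE.
Both Gold is not a NE: the eastern merchant would switch to Copper (9 > 5).
No other cell survives both best-response checks, so there is 1 pure NE.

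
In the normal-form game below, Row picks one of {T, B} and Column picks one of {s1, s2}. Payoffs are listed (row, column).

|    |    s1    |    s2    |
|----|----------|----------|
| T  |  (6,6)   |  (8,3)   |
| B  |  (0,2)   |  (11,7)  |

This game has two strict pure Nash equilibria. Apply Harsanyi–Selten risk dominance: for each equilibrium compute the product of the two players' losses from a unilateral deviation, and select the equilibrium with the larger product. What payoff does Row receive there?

At (T, s1): Row loses 6 − 0 = 6 by deviating; Column loses 6 − 3 = 3. Product = 6·3 = 18.
At (B, s2): Row loses 11 − 8 = 3 by deviating; Column loses 7 − 2 = 5. Product = 3·5 = 15.
18 > 15, so (T, s1) is risk-dominant. Row's payoff there is 6.

6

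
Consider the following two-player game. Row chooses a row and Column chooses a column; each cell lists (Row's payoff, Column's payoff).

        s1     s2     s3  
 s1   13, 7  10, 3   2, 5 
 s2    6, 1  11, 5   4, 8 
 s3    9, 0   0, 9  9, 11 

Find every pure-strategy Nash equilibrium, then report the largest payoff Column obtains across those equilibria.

Both s1 is a pure NE (Row: 13 ≥ 9; Column: 7 ≥ 5). Column gets 7.
Both s3 is a pure NE (Row: 9 ≥ 4; Column: 11 ≥ 9). Column gets 11.
Every other cell has a profitable deviation for at least one player. Highest of {7, 11} is 11.

11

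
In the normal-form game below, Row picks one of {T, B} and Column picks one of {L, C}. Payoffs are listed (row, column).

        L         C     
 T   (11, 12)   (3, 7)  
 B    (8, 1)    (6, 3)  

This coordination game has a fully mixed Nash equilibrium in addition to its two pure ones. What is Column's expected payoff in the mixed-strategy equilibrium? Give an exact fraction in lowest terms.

29/7

Row mixes with probability p on T, chosen so Column is indifferent: 12p + 1(1−p) = 7p + 3(1−p) gives p = 2/7.
Column's expected payoff is 12·2/7 + 1·5/7 = 29/7.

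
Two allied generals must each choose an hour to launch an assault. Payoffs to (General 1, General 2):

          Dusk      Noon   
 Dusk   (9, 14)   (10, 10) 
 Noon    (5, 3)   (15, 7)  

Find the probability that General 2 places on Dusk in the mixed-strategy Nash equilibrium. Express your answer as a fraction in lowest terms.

5/9

General 2's mix q on Dusk must make General 1 indifferent between Dusk and Noon.
General 1's payoff from Dusk: 9q + 10(1−q). From Noon: 5q + 15(1−q).
Set equal: 4q = 5(1−q) → q = 5/9.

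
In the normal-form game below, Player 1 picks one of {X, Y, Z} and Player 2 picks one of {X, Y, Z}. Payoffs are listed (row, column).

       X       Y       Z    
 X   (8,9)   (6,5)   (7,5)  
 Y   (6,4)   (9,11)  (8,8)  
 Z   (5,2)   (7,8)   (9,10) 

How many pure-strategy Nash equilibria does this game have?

Both X: Player 1 gets 8 (best alternative 6); Player 2 gets 9 (best alternative 5). Neither deviates — NE.
Both Y: Player 1 gets 9 (best alternative 7); Player 2 gets 11 (best alternative 8). Neither deviates — NE.
Both Z: Player 1 gets 9 (best alternative 8); Player 2 gets 10 (best alternative 8). Neither deviates — NE.
(X, Y) is not a NE: Player 1 would switch to Y (9 > 6).
No other cell survives both best-response checks, so there are 3 pure NE.

3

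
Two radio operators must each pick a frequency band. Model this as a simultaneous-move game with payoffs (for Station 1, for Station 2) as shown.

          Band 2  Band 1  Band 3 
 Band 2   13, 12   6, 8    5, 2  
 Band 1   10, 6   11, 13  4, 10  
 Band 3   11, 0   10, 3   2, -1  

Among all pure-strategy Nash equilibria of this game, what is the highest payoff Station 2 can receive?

13

Both Band 2 is a pure NE (Station 1: 13 ≥ 11; Station 2: 12 ≥ 8). Station 2 gets 12.
Both Band 1 is a pure NE (Station 1: 11 ≥ 10; Station 2: 13 ≥ 10). Station 2 gets 13.
Every other cell has a profitable deviation for at least one player. Highest of {12, 13} is 13.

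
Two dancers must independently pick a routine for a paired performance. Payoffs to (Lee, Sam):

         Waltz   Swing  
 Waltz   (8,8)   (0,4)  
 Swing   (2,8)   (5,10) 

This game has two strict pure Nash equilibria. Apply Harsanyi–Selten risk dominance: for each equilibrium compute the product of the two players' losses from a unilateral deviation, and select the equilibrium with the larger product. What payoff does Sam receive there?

8

At both Waltz: Lee loses 8 − 2 = 6 by deviating; Sam loses 8 − 4 = 4. Product = 6·4 = 24.
At both Swing: Lee loses 5 − 0 = 5 by deviating; Sam loses 10 − 8 = 2. Product = 5·2 = 10.
24 > 10, so both Waltz is risk-dominant. Sam's payoff there is 8.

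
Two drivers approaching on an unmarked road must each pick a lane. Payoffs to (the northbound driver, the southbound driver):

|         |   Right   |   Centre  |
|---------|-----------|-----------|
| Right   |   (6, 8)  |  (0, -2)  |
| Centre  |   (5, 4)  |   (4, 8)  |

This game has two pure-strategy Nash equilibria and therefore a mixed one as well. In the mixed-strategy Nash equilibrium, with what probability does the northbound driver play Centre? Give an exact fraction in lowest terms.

5/7

The northbound driver's mix p on Right must make the southbound driver indifferent between Right and Centre.
The southbound driver's payoff from Right: 8p + 4(1−p). From Centre: (-2)p + 8(1−p).
Set equal: 10p = 4(1−p) → p = 4/14 = 2/7.
Probability on Centre is 1 − 2/7 = 5/7.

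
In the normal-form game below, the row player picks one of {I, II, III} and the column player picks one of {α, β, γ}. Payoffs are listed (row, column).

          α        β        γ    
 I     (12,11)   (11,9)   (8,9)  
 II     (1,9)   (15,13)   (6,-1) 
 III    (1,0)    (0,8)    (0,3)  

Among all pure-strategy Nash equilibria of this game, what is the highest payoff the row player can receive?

(I, α) is a pure NE (the row player: 12 ≥ 1; the column player: 11 ≥ 9). The row player gets 12.
(II, β) is a pure NE (the row player: 15 ≥ 11; the column player: 13 ≥ 9). The row player gets 15.
Every other cell has a profitable deviation for at least one player. Highest of {12, 15} is 15.

15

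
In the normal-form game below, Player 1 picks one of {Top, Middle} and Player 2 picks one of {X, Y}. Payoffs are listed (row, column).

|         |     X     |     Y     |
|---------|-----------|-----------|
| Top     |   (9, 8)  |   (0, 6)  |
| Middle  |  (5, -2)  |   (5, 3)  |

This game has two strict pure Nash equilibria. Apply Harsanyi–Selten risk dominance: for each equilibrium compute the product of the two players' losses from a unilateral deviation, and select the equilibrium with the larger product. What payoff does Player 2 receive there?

At (Top, X): Player 1 loses 9 − 5 = 4 by deviating; Player 2 loses 8 − 6 = 2. Product = 4·2 = 8.
At (Middle, Y): Player 1 loses 5 − 0 = 5 by deviating; Player 2 loses 3 − (-2) = 5. Product = 5·5 = 25.
25 > 8, so (Middle, Y) is risk-dominant. Player 2's payoff there is 3.

3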